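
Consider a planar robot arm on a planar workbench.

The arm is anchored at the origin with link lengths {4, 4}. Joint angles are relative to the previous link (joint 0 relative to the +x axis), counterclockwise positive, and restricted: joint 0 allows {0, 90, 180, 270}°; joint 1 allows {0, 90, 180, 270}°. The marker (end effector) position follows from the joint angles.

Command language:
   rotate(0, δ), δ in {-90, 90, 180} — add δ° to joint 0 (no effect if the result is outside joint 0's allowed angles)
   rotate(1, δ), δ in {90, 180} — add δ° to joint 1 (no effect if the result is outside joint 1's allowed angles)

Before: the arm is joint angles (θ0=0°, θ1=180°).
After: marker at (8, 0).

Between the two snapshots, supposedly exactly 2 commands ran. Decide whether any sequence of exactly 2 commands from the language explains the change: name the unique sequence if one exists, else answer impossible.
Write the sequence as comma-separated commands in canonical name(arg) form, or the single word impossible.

initial: joint angles (θ0=0°, θ1=180°)
t=1 rotate(1, 90) ⇒ joint angles (θ0=0°, θ1=270°)
t=2 rotate(1, 90) ⇒ joint angles (θ0=0°, θ1=0°)
no rival 2-sequence matches.

rotate(1, 90), rotate(1, 90)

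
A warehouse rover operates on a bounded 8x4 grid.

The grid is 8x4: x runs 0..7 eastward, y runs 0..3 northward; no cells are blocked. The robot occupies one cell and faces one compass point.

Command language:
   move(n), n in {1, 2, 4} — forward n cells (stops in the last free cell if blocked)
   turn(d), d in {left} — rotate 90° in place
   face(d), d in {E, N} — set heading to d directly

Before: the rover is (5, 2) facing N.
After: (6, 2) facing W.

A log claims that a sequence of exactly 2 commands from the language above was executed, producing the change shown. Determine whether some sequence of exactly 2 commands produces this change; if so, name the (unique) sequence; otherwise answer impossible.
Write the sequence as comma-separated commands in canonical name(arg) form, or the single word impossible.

impossible

all 36 sequences checked — none match.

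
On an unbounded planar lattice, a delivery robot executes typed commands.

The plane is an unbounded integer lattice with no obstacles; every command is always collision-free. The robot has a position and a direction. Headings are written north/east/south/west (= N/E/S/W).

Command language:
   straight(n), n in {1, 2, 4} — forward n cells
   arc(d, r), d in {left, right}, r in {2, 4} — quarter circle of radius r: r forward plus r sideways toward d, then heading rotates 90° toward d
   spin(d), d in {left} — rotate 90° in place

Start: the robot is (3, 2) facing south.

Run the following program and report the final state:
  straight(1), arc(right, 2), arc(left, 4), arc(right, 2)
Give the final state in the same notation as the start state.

initial: (3, 2) facing south
1. straight(1) → (3, 1) facing south
2. arc(right, 2) → (1, -1) facing west
3. arc(left, 4) → (-3, -5) facing south
4. arc(right, 2) → (-5, -7) facing west

(-5, -7) facing west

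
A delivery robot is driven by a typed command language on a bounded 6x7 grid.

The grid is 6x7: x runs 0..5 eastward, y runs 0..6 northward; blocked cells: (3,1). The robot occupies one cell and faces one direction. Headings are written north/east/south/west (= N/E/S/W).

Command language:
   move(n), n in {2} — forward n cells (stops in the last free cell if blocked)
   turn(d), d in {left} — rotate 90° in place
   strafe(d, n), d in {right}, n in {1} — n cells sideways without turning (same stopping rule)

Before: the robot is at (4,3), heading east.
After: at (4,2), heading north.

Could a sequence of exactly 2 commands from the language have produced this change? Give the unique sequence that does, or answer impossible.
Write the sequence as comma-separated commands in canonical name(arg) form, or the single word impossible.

key: cell and facing (now N) both changed — the 2 commands mix motion and turning
begin: at (4,3), heading east
step 1 (strafe(right, 1)): at (4,2), heading east
step 2 (turn(left)): at (4,2), heading north
no rival 2-sequence matches.

strafe(right, 1), turn(left)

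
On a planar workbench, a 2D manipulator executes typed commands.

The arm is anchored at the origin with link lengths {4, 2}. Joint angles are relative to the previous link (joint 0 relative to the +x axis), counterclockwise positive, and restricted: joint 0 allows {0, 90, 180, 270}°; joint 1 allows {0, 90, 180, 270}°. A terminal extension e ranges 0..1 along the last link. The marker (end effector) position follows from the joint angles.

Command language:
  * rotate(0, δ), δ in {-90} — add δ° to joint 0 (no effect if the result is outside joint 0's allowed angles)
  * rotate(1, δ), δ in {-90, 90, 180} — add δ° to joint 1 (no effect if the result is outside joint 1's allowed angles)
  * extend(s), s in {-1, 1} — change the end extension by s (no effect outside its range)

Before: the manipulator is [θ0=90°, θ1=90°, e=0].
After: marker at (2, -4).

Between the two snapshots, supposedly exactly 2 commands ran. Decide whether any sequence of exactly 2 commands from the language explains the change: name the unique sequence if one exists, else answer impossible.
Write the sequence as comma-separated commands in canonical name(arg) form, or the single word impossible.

begin: [θ0=90°, θ1=90°, e=0]
step 1 (rotate(0, -90)): [θ0=0°, θ1=90°, e=0]
step 2 (rotate(0, -90)): [θ0=270°, θ1=90°, e=0]
all 36 alternatives checked — unique.

rotate(0, -90), rotate(0, -90)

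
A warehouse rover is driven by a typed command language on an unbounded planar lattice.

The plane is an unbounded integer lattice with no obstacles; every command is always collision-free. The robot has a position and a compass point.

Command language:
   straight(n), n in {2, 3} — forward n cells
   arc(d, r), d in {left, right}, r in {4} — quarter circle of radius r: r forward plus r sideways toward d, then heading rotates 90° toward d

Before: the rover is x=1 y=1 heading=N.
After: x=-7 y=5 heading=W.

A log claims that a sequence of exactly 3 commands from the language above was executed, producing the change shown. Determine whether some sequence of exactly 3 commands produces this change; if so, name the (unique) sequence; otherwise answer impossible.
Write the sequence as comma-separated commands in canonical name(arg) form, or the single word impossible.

key: order matters: swapping arc(left, 4) and straight(2) lands elsewhere
begin: x=1 y=1 heading=N
[1] after arc(left, 4): x=-3 y=5 heading=W
[2] after straight(2): x=-5 y=5 heading=W
[3] after straight(2): x=-7 y=5 heading=W
all 64 alternatives checked — unique.

arc(left, 4), straight(2), straight(2)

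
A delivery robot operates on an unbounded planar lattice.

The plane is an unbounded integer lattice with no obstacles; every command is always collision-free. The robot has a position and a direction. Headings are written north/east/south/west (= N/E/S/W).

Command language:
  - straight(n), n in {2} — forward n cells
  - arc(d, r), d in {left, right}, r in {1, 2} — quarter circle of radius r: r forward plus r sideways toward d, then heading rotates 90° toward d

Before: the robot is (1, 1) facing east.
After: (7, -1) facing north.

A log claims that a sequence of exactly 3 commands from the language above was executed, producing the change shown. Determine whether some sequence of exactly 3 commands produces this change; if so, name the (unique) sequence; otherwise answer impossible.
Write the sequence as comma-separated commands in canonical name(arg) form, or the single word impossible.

arc(right, 2), arc(left, 2), arc(left, 2)

key: position moved to (7,-1) AND the heading swung to N — translation plus rotation needed
from: (1, 1) facing east
[1] after arc(right, 2): (3, -1) facing south
[2] after arc(left, 2): (5, -3) facing east
[3] after arc(left, 2): (7, -1) facing north
no other 3-command option fits: unique.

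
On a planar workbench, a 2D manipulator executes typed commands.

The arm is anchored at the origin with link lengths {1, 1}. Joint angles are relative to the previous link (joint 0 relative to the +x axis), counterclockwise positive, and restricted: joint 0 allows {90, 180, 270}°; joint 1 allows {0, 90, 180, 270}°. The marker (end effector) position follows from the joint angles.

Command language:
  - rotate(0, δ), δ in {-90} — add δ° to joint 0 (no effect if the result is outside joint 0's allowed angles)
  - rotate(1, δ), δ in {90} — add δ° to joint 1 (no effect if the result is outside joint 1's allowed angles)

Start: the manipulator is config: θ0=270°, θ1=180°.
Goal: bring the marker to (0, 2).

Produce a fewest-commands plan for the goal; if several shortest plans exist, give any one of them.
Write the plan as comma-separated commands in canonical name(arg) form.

rotate(0, -90), rotate(0, -90), rotate(1, 90), rotate(1, 90)

from: config: θ0=270°, θ1=180°
t=1 rotate(0, -90) ⇒ config: θ0=180°, θ1=180°
t=2 rotate(0, -90) ⇒ config: θ0=90°, θ1=180°
t=3 rotate(1, 90) ⇒ config: θ0=90°, θ1=270°
t=4 rotate(1, 90) ⇒ config: θ0=90°, θ1=0°
nothing shorter than 4 reaches the goal.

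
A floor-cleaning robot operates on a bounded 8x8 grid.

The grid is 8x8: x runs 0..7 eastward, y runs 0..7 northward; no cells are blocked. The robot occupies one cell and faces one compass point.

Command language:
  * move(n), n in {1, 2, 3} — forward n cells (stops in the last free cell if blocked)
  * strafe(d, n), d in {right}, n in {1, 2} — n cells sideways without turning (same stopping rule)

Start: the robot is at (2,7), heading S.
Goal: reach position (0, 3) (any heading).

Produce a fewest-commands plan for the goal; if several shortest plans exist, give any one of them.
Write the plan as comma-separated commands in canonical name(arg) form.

move(3), strafe(right, 2), move(1)

initial: at (2,7), heading S
[1] after move(3): at (2,4), heading S
[2] after strafe(right, 2): at (0,4), heading S
[3] after move(1): at (0,3), heading S
nothing shorter than 3 reaches the goal.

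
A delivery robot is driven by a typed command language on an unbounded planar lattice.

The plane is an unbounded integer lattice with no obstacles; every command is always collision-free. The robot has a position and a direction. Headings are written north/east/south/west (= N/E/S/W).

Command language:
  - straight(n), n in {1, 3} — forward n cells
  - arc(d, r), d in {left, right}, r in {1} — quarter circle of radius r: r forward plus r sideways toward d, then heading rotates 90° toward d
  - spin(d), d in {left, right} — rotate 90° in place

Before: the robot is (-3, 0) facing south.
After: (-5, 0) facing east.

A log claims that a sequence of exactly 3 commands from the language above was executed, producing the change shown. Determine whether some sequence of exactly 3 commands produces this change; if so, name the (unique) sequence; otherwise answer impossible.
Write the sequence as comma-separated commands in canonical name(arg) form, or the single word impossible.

arc(right, 1), arc(right, 1), spin(right)

key: cell and facing (now E) both changed — the 3 commands mix motion and turning
begin: (-3, 0) facing south
step 1 (arc(right, 1)): (-4, -1) facing west
step 2 (arc(right, 1)): (-5, 0) facing north
step 3 (spin(right)): (-5, 0) facing east
no rival 3-sequence matches.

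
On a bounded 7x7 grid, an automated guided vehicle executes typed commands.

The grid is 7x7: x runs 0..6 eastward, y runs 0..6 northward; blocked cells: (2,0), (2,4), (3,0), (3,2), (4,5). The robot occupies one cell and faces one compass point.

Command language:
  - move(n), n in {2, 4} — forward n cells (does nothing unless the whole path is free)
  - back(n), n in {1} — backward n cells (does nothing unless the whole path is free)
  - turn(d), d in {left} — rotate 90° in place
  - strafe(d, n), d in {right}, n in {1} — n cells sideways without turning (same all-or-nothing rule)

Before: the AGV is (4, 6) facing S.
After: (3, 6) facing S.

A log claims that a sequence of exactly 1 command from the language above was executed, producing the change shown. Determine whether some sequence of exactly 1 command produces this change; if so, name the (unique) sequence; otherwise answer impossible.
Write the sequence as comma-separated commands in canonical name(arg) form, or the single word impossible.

strafe(right, 1)

key: still facing S — the one step turns nothing
start: (4, 6) facing S
[1] after strafe(right, 1): (3, 6) facing S
no other 1-command option fits: unique.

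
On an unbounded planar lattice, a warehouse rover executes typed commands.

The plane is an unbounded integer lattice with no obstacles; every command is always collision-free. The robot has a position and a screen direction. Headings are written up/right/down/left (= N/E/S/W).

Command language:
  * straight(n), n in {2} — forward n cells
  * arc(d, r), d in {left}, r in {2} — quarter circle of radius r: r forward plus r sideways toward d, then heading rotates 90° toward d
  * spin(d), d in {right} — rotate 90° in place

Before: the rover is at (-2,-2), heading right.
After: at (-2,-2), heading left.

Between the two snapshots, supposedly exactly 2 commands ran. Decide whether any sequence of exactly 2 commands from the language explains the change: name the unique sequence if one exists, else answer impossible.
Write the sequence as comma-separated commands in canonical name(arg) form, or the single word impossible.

spin(right), spin(right)

key: parked at (-2,-2) the whole time — nothing moves the robot
start: at (-2,-2), heading right
t=1 spin(right) ⇒ at (-2,-2), heading down
t=2 spin(right) ⇒ at (-2,-2), heading left
no rival 2-sequence matches.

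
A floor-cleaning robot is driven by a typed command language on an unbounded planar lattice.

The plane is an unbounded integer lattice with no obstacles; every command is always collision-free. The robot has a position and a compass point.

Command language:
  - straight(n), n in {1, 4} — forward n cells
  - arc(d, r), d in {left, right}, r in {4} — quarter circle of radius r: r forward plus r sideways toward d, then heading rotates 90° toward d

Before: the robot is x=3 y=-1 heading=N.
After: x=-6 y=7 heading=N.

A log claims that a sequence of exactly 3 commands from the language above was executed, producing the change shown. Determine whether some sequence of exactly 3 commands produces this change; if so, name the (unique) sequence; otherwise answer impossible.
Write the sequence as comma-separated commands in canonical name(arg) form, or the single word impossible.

key: still facing N at the end — net rotation zero over 3 steps
begin: x=3 y=-1 heading=N
1. arc(left, 4) → x=-1 y=3 heading=W
2. straight(1) → x=-2 y=3 heading=W
3. arc(right, 4) → x=-6 y=7 heading=N
no rival 3-sequence matches.

arc(left, 4), straight(1), arc(right, 4)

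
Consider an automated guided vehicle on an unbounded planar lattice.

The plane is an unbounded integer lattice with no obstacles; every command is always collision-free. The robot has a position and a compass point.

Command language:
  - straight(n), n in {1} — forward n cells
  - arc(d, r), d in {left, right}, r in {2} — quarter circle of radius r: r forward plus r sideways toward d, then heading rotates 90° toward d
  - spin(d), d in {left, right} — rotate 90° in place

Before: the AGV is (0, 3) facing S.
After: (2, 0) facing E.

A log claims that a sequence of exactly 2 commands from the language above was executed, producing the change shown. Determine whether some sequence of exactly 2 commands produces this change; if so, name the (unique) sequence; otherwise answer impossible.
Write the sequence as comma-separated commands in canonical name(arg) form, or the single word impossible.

straight(1), arc(left, 2)

key: running arc(left, 2) before straight(1) would end elsewhere — order is forced
start: (0, 3) facing S
[1] after straight(1): (0, 2) facing S
[2] after arc(left, 2): (2, 0) facing E
no other 2-command option fits: unique.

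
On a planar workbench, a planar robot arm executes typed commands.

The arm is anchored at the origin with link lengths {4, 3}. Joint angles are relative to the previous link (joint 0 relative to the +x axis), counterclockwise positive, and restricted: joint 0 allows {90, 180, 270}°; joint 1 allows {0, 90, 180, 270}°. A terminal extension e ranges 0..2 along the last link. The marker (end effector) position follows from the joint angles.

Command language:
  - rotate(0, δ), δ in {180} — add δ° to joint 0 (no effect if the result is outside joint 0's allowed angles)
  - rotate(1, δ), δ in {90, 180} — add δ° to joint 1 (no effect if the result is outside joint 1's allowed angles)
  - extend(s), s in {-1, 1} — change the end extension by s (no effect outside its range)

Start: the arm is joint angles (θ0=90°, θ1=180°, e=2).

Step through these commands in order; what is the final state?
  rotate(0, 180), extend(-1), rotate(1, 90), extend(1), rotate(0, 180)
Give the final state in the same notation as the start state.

start: joint angles (θ0=90°, θ1=180°, e=2)
t=1 rotate(0, 180) ⇒ joint angles (θ0=270°, θ1=180°, e=2)
t=2 extend(-1) ⇒ joint angles (θ0=270°, θ1=180°, e=1)
t=3 rotate(1, 90) ⇒ joint angles (θ0=270°, θ1=270°, e=1)
t=4 extend(1) ⇒ joint angles (θ0=270°, θ1=270°, e=2)
t=5 rotate(0, 180) ⇒ joint angles (θ0=90°, θ1=270°, e=2)

joint angles (θ0=90°, θ1=270°, e=2)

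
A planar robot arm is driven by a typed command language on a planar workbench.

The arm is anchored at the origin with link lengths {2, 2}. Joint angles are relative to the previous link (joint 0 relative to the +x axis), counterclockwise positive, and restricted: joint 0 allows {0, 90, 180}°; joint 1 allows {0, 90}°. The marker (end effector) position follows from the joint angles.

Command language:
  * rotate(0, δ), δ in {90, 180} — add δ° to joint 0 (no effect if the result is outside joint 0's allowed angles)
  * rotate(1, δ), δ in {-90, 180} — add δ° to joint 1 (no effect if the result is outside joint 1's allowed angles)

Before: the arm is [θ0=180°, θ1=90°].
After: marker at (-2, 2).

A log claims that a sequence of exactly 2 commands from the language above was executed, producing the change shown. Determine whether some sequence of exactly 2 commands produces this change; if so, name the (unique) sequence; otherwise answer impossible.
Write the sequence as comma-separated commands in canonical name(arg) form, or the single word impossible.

rotate(0, 180), rotate(0, 90)

key: running rotate(0, 90) before rotate(0, 180) would end elsewhere — order is forced
start: [θ0=180°, θ1=90°]
step 1 (rotate(0, 180)): [θ0=0°, θ1=90°]
step 2 (rotate(0, 90)): [θ0=90°, θ1=90°]
no other 2-command option fits: unique.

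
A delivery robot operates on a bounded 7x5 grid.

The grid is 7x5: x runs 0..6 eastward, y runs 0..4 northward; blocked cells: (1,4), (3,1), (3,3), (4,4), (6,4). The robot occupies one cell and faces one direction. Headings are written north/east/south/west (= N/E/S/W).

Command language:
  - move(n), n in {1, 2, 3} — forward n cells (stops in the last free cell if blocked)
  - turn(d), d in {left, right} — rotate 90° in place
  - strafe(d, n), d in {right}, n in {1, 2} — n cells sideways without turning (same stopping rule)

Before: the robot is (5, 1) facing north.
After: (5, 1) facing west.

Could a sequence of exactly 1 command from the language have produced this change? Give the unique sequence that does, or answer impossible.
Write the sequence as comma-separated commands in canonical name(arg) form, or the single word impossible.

key: parked at (5,1) the whole time — nothing moves the robot
begin: (5, 1) facing north
step 1 (turn(left)): (5, 1) facing west
no other 1-command option fits: unique.

turn(left)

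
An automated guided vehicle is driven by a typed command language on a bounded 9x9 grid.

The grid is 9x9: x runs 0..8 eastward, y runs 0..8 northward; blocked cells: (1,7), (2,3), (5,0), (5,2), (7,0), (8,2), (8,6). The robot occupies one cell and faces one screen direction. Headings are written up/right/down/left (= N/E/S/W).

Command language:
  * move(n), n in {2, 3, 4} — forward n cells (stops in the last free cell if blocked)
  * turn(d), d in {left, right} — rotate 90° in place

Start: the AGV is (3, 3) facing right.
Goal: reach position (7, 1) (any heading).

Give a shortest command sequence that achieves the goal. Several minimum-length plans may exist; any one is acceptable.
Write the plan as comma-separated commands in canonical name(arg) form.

begin: (3, 3) facing right
t=1 move(4) ⇒ (7, 3) facing right
t=2 turn(right) ⇒ (7, 3) facing down
t=3 move(4) ⇒ (7, 1) facing down
nothing shorter than 3 reaches the goal.

move(4), turn(right), move(4)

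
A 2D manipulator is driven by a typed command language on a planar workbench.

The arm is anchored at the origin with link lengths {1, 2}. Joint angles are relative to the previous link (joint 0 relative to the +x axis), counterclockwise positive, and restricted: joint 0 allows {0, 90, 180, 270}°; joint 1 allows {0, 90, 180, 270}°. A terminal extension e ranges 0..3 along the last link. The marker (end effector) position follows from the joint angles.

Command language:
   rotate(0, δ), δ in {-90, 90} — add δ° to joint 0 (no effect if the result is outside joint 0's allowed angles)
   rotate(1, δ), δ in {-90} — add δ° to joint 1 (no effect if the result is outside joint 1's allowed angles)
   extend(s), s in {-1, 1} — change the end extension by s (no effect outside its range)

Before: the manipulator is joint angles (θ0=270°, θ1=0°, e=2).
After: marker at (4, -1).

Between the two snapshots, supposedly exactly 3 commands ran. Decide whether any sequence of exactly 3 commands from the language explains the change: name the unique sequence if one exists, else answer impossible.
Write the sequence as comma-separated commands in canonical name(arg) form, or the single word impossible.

start: joint angles (θ0=270°, θ1=0°, e=2)
[1] after rotate(1, -90): joint angles (θ0=270°, θ1=270°, e=2)
[2] after rotate(1, -90): joint angles (θ0=270°, θ1=180°, e=2)
[3] after rotate(1, -90): joint angles (θ0=270°, θ1=90°, e=2)
uniquely the one of 125 3-step routes that fits.

rotate(1, -90), rotate(1, -90), rotate(1, -90)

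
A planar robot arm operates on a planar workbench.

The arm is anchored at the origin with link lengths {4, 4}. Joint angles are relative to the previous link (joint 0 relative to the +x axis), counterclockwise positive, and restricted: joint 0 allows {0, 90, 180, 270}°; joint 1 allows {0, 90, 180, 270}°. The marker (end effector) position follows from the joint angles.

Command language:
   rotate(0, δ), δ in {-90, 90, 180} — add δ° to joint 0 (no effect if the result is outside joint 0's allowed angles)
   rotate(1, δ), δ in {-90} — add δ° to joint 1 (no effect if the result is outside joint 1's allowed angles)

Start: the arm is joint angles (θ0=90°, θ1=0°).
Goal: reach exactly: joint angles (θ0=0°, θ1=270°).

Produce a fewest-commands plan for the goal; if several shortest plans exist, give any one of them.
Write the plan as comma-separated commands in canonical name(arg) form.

rotate(0, -90), rotate(1, -90)

begin: joint angles (θ0=90°, θ1=0°)
1. rotate(0, -90) → joint angles (θ0=0°, θ1=0°)
2. rotate(1, -90) → joint angles (θ0=0°, θ1=270°)
nothing shorter than 2 reaches the goal.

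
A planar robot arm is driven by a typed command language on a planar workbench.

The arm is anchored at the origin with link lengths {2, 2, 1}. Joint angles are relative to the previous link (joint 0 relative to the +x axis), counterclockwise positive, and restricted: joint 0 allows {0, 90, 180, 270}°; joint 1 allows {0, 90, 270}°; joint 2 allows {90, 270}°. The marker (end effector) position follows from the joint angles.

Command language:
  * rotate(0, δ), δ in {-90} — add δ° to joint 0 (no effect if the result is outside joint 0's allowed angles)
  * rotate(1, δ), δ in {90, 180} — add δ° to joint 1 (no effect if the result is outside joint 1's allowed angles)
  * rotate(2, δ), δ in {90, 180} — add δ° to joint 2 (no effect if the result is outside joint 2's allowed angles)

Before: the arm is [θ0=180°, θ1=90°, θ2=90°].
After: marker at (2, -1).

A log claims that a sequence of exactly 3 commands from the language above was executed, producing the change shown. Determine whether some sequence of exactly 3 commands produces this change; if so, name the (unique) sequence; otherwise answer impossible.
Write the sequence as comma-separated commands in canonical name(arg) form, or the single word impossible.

start: [θ0=180°, θ1=90°, θ2=90°]
t=1 rotate(0, -90) ⇒ [θ0=90°, θ1=90°, θ2=90°]
t=2 rotate(0, -90) ⇒ [θ0=0°, θ1=90°, θ2=90°]
t=3 rotate(0, -90) ⇒ [θ0=270°, θ1=90°, θ2=90°]
no rival 3-sequence matches.

rotate(0, -90), rotate(0, -90), rotate(0, -90)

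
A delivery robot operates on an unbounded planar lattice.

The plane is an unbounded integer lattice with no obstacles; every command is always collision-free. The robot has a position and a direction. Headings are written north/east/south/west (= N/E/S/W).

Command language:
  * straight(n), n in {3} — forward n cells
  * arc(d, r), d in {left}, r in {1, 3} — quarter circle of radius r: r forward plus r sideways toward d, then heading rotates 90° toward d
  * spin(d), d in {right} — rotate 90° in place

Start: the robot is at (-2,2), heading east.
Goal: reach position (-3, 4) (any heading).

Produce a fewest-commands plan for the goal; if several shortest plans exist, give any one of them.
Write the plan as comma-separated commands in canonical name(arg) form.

initial: at (-2,2), heading east
step 1 (arc(left, 3)): at (1,5), heading north
step 2 (arc(left, 3)): at (-2,8), heading west
step 3 (arc(left, 1)): at (-3,7), heading south
step 4 (straight(3)): at (-3,4), heading south
minimal: 4 command(s), checked below 4.

arc(left, 3), arc(left, 3), arc(left, 1), straight(3)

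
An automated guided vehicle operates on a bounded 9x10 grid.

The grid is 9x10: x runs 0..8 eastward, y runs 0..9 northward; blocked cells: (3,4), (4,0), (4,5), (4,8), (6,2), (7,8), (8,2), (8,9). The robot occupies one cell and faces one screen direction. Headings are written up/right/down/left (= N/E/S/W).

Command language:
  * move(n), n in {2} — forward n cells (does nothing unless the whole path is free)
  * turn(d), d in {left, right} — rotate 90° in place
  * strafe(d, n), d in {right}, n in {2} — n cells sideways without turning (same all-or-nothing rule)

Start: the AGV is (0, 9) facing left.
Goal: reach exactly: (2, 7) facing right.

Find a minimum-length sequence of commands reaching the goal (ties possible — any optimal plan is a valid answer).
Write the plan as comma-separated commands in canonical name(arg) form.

t0: (0, 9) facing left
[1] after turn(left): (0, 9) facing down
[2] after move(2): (0, 7) facing down
[3] after turn(left): (0, 7) facing right
[4] after move(2): (2, 7) facing right
minimal: 4 command(s), checked below 4.

turn(left), move(2), turn(left), move(2)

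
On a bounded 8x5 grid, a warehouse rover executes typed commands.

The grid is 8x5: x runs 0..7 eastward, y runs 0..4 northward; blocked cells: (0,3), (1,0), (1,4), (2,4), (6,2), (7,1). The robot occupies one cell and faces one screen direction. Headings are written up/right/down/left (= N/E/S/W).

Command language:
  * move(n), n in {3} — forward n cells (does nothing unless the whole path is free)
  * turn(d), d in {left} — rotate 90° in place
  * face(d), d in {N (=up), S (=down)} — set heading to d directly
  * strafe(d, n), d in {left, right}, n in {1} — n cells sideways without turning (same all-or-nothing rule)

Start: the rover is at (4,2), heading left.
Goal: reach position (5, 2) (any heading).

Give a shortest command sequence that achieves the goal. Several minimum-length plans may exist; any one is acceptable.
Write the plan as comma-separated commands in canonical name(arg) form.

begin: at (4,2), heading left
step 1 (face(N)): at (4,2), heading up
step 2 (strafe(right, 1)): at (5,2), heading up
nothing shorter than 2 reaches the goal.

face(N), strafe(right, 1)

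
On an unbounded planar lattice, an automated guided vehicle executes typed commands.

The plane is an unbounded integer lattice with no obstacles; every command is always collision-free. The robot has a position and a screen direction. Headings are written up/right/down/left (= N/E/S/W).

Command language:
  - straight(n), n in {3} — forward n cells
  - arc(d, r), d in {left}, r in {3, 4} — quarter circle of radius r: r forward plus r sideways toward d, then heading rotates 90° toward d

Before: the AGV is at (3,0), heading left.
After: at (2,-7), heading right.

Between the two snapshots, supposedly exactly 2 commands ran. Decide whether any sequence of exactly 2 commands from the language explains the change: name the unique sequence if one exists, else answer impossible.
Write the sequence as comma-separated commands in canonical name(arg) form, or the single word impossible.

arc(left, 4), arc(left, 3)

key: order matters: swapping arc(left, 4) and arc(left, 3) lands elsewhere
initial: at (3,0), heading left
step 1 (arc(left, 4)): at (-1,-4), heading down
step 2 (arc(left, 3)): at (2,-7), heading right
no other 2-command option fits: unique.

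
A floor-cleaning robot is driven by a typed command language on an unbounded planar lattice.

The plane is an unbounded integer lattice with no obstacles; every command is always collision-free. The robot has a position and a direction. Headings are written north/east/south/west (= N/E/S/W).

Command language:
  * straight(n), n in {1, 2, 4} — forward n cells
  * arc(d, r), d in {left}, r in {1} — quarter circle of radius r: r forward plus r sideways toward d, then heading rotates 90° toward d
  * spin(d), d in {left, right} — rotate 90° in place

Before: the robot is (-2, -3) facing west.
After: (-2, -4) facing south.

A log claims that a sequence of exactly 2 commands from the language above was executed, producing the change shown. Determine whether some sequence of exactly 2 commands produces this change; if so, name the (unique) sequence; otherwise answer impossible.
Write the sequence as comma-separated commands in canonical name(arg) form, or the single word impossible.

key: running straight(1) before spin(left) would end elsewhere — order is forced
from: (-2, -3) facing west
[1] after spin(left): (-2, -3) facing south
[2] after straight(1): (-2, -4) facing south
all 36 alternatives checked — unique.

spin(left), straight(1)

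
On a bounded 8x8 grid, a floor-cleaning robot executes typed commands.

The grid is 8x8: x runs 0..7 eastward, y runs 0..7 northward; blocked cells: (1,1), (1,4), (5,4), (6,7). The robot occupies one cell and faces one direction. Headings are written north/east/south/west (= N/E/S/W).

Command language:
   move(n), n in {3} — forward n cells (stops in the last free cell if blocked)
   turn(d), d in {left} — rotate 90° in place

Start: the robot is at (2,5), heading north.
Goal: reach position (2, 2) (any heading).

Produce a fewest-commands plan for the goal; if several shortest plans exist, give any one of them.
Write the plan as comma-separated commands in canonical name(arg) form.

begin: at (2,5), heading north
1. turn(left) → at (2,5), heading west
2. turn(left) → at (2,5), heading south
3. move(3) → at (2,2), heading south
minimal: 3 command(s), checked below 3.

turn(left), turn(left), move(3)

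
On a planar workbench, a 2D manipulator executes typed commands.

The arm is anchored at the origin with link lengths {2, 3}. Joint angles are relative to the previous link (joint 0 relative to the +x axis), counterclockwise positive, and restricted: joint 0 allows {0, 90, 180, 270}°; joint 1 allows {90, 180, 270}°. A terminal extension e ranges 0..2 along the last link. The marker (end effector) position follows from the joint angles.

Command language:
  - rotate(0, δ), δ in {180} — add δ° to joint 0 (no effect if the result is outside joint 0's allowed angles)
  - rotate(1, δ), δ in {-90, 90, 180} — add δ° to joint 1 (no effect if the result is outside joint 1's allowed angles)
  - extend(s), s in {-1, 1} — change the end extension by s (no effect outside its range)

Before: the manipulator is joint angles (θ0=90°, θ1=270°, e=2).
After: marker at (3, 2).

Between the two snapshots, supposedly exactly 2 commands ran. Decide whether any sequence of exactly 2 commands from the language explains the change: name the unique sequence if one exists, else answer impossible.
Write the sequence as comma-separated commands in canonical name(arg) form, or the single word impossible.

extend(-1), extend(-1)

initial: joint angles (θ0=90°, θ1=270°, e=2)
t=1 extend(-1) ⇒ joint angles (θ0=90°, θ1=270°, e=1)
t=2 extend(-1) ⇒ joint angles (θ0=90°, θ1=270°, e=0)
no other 2-command option fits: unique.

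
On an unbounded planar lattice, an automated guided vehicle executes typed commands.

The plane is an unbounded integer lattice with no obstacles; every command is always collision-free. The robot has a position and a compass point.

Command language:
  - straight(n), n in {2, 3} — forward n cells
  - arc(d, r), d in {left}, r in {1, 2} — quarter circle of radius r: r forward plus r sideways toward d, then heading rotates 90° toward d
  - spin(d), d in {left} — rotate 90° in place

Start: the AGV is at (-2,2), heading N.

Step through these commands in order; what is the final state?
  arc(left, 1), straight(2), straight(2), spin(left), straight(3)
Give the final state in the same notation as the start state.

from: at (-2,2), heading N
[1] after arc(left, 1): at (-3,3), heading W
[2] after straight(2): at (-5,3), heading W
[3] after straight(2): at (-7,3), heading W
[4] after spin(left): at (-7,3), heading S
[5] after straight(3): at (-7,0), heading S

at (-7,0), heading S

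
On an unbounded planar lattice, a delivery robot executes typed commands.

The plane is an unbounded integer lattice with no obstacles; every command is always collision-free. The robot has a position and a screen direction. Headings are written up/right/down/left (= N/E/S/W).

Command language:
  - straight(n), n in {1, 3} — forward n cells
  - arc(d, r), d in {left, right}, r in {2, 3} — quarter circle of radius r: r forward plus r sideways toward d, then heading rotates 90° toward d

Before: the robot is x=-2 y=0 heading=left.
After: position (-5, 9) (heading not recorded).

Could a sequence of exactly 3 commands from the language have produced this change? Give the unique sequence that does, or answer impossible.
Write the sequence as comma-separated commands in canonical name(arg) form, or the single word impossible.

arc(right, 3), straight(3), straight(3)

key: running straight(3) before arc(right, 3) would end elsewhere — order is forced
begin: x=-2 y=0 heading=left
[1] after arc(right, 3): x=-5 y=3 heading=up
[2] after straight(3): x=-5 y=6 heading=up
[3] after straight(3): x=-5 y=9 heading=up
no rival 3-sequence matches.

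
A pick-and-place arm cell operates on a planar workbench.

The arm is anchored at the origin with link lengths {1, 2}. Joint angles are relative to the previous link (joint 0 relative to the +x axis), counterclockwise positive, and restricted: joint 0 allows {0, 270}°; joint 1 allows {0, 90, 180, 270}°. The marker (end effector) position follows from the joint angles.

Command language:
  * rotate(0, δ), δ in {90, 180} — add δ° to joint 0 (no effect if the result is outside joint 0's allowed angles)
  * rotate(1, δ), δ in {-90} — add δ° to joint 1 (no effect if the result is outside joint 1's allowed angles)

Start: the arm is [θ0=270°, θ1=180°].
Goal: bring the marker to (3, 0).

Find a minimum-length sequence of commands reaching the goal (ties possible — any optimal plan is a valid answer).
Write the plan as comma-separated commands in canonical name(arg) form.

rotate(0, 90), rotate(1, -90), rotate(1, -90)

initial: [θ0=270°, θ1=180°]
step 1 (rotate(0, 90)): [θ0=0°, θ1=180°]
step 2 (rotate(1, -90)): [θ0=0°, θ1=90°]
step 3 (rotate(1, -90)): [θ0=0°, θ1=0°]
nothing shorter than 3 reaches the goal.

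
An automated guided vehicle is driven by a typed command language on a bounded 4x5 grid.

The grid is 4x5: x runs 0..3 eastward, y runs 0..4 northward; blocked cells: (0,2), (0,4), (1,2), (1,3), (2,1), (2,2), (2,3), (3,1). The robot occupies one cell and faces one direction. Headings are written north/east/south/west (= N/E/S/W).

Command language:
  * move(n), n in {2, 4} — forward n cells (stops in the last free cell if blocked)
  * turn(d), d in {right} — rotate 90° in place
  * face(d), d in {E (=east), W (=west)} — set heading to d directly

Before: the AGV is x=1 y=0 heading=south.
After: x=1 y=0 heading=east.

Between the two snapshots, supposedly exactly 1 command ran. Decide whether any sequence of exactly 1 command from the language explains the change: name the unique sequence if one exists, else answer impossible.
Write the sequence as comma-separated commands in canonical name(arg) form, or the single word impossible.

face(E)

key: parked at (1,0) the whole time — nothing moves the robot
start: x=1 y=0 heading=south
t=1 face(E) ⇒ x=1 y=0 heading=east
no rival 1-sequence matches.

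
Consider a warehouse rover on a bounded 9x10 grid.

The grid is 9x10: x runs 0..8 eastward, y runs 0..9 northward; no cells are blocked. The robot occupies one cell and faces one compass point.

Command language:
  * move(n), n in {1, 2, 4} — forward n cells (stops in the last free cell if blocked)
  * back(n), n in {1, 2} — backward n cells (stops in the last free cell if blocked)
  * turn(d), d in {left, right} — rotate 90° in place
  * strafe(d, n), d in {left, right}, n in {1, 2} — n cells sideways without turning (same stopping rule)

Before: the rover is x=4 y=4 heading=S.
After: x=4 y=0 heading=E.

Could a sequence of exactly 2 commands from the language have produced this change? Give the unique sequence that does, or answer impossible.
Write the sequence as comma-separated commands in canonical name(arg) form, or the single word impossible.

key: position moved to (4,0) AND the heading swung to E — translation plus rotation needed
initial: x=4 y=4 heading=S
step 1 (move(4)): x=4 y=0 heading=S
step 2 (turn(left)): x=4 y=0 heading=E
uniquely the one of 121 2-step routes that fits.

move(4), turn(left)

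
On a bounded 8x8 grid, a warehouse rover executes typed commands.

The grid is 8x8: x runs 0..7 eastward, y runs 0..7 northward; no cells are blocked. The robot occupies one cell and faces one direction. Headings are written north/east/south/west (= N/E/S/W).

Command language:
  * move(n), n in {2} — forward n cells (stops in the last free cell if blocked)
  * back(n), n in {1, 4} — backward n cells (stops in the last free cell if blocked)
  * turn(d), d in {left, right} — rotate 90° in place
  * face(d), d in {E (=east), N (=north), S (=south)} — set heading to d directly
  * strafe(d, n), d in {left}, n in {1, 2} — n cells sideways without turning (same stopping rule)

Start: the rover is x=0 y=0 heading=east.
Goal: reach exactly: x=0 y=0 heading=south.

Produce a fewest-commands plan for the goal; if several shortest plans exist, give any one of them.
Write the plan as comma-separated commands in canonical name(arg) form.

start: x=0 y=0 heading=east
step 1 (face(S)): x=0 y=0 heading=south
no 0-step plan works, so 1 is optimal.

face(S)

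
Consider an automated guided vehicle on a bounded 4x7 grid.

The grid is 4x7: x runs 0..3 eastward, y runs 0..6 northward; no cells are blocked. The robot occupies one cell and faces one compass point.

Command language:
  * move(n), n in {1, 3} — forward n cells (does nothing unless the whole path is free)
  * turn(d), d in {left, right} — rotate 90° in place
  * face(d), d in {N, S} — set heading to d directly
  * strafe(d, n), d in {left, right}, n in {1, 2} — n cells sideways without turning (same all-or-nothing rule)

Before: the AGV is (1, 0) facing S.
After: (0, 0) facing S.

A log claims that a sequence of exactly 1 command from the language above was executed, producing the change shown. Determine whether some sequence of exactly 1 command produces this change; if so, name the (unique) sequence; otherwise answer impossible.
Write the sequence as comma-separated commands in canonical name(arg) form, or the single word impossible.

key: still facing S — the one step turns nothing
initial: (1, 0) facing S
t=1 strafe(right, 1) ⇒ (0, 0) facing S
no rival 1-sequence matches.

strafe(right, 1)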